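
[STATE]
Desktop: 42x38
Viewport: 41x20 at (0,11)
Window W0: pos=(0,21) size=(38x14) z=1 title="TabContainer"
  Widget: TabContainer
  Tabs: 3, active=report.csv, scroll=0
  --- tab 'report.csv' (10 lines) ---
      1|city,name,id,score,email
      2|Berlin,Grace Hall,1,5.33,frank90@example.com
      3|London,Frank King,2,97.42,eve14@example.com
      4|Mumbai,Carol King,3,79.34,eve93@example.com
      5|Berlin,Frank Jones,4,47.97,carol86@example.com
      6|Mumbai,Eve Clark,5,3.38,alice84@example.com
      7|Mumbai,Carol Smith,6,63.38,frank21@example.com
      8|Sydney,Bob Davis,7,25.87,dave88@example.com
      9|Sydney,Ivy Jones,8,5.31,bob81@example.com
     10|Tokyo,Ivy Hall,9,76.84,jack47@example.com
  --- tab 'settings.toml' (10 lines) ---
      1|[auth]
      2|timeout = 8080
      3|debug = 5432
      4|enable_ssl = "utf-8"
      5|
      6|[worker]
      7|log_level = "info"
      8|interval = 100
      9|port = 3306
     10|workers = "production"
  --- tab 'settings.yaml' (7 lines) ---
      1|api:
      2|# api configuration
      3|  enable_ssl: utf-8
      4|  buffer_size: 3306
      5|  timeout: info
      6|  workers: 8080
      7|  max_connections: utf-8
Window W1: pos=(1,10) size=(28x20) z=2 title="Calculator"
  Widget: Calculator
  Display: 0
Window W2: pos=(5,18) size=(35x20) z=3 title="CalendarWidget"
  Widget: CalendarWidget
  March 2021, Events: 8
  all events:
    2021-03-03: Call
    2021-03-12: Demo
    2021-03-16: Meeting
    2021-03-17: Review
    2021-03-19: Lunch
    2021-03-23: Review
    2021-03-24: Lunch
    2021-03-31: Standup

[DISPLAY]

 ┃ Calculator               ┃            
 ┠──────────────────────────┨            
 ┃                         0┃            
 ┃┌───┬───┬───┬───┐         ┃            
 ┃│ 7 │ 8 │ 9 │ ÷ │         ┃            
 ┃├───┼───┼───┼───┤         ┃            
 ┃│ 4 │ 5 │ 6 │ × │         ┃            
 ┃├──┏━━━━━━━━━━━━━━━━━━━━━━━━━━━━━━━━━┓ 
 ┃│ 1┃ CalendarWidget                  ┃ 
 ┃├──┠─────────────────────────────────┨ 
┏┃│ 0┃            March 2021           ┃ 
┃┃├──┃Mo Tu We Th Fr Sa Su             ┃ 
┠┃│ C┃ 1  2  3*  4  5  6  7            ┃ 
┃┃└──┃ 8  9 10 11 12* 13 14            ┃ 
┃┃   ┃15 16* 17* 18 19* 20 21          ┃ 
┃┃   ┃22 23* 24* 25 26 27 28           ┃ 
┃┃   ┃29 30 31*                        ┃ 
┃┃   ┃                                 ┃ 
┃┗━━━┃                                 ┃ 
┃Berl┃                                 ┃ 


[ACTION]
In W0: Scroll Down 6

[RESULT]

 ┃ Calculator               ┃            
 ┠──────────────────────────┨            
 ┃                         0┃            
 ┃┌───┬───┬───┬───┐         ┃            
 ┃│ 7 │ 8 │ 9 │ ÷ │         ┃            
 ┃├───┼───┼───┼───┤         ┃            
 ┃│ 4 │ 5 │ 6 │ × │         ┃            
 ┃├──┏━━━━━━━━━━━━━━━━━━━━━━━━━━━━━━━━━┓ 
 ┃│ 1┃ CalendarWidget                  ┃ 
 ┃├──┠─────────────────────────────────┨ 
┏┃│ 0┃            March 2021           ┃ 
┃┃├──┃Mo Tu We Th Fr Sa Su             ┃ 
┠┃│ C┃ 1  2  3*  4  5  6  7            ┃ 
┃┃└──┃ 8  9 10 11 12* 13 14            ┃ 
┃┃   ┃15 16* 17* 18 19* 20 21          ┃ 
┃┃   ┃22 23* 24* 25 26 27 28           ┃ 
┃┃   ┃29 30 31*                        ┃ 
┃┃   ┃                                 ┃ 
┃┗━━━┃                                 ┃ 
┃    ┃                                 ┃ 


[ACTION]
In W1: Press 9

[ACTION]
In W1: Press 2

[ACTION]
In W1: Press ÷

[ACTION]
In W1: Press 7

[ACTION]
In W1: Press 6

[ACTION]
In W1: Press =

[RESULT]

 ┃ Calculator               ┃            
 ┠──────────────────────────┨            
 ┃               1.210526316┃            
 ┃┌───┬───┬───┬───┐         ┃            
 ┃│ 7 │ 8 │ 9 │ ÷ │         ┃            
 ┃├───┼───┼───┼───┤         ┃            
 ┃│ 4 │ 5 │ 6 │ × │         ┃            
 ┃├──┏━━━━━━━━━━━━━━━━━━━━━━━━━━━━━━━━━┓ 
 ┃│ 1┃ CalendarWidget                  ┃ 
 ┃├──┠─────────────────────────────────┨ 
┏┃│ 0┃            March 2021           ┃ 
┃┃├──┃Mo Tu We Th Fr Sa Su             ┃ 
┠┃│ C┃ 1  2  3*  4  5  6  7            ┃ 
┃┃└──┃ 8  9 10 11 12* 13 14            ┃ 
┃┃   ┃15 16* 17* 18 19* 20 21          ┃ 
┃┃   ┃22 23* 24* 25 26 27 28           ┃ 
┃┃   ┃29 30 31*                        ┃ 
┃┃   ┃                                 ┃ 
┃┗━━━┃                                 ┃ 
┃    ┃                                 ┃ 


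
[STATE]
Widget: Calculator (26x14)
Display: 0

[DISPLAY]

                         0
┌───┬───┬───┬───┐         
│ 7 │ 8 │ 9 │ ÷ │         
├───┼───┼───┼───┤         
│ 4 │ 5 │ 6 │ × │         
├───┼───┼───┼───┤         
│ 1 │ 2 │ 3 │ - │         
├───┼───┼───┼───┤         
│ 0 │ . │ = │ + │         
├───┼───┼───┼───┤         
│ C │ MC│ MR│ M+│         
└───┴───┴───┴───┘         
                          
                          


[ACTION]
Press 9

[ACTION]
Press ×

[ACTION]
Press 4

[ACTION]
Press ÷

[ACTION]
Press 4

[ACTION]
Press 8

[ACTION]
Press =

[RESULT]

                      0.75
┌───┬───┬───┬───┐         
│ 7 │ 8 │ 9 │ ÷ │         
├───┼───┼───┼───┤         
│ 4 │ 5 │ 6 │ × │         
├───┼───┼───┼───┤         
│ 1 │ 2 │ 3 │ - │         
├───┼───┼───┼───┤         
│ 0 │ . │ = │ + │         
├───┼───┼───┼───┤         
│ C │ MC│ MR│ M+│         
└───┴───┴───┴───┘         
                          
                          


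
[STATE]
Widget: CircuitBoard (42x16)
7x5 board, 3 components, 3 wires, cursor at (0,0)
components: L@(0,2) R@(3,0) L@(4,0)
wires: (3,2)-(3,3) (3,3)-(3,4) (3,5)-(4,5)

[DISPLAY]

   0 1 2 3 4 5 6                          
0  [.]      L                             
                                          
1                                         
                                          
2                                         
                                          
3   R       · ─ · ─ ·   ·                 
                        │                 
4   L                   ·                 
Cursor: (0,0)                             
                                          
                                          
                                          
                                          
                                          


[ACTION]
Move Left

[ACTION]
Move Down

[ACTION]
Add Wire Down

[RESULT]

   0 1 2 3 4 5 6                          
0           L                             
                                          
1  [.]                                    
    │                                     
2   ·                                     
                                          
3   R       · ─ · ─ ·   ·                 
                        │                 
4   L                   ·                 
Cursor: (1,0)                             
                                          
                                          
                                          
                                          
                                          


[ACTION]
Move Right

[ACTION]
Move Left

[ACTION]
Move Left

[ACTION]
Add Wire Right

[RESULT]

   0 1 2 3 4 5 6                          
0           L                             
                                          
1  [.]─ ·                                 
    │                                     
2   ·                                     
                                          
3   R       · ─ · ─ ·   ·                 
                        │                 
4   L                   ·                 
Cursor: (1,0)                             
                                          
                                          
                                          
                                          
                                          


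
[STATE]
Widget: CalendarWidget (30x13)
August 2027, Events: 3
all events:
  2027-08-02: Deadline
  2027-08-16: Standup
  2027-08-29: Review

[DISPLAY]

         August 2027          
Mo Tu We Th Fr Sa Su          
                   1          
 2*  3  4  5  6  7  8         
 9 10 11 12 13 14 15          
16* 17 18 19 20 21 22         
23 24 25 26 27 28 29*         
30 31                         
                              
                              
                              
                              
                              


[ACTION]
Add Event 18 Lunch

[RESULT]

         August 2027          
Mo Tu We Th Fr Sa Su          
                   1          
 2*  3  4  5  6  7  8         
 9 10 11 12 13 14 15          
16* 17 18* 19 20 21 22        
23 24 25 26 27 28 29*         
30 31                         
                              
                              
                              
                              
                              


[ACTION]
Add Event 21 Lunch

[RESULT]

         August 2027          
Mo Tu We Th Fr Sa Su          
                   1          
 2*  3  4  5  6  7  8         
 9 10 11 12 13 14 15          
16* 17 18* 19 20 21* 22       
23 24 25 26 27 28 29*         
30 31                         
                              
                              
                              
                              
                              


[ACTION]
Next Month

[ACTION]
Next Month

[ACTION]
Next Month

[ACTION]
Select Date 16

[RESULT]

        November 2027         
Mo Tu We Th Fr Sa Su          
 1  2  3  4  5  6  7          
 8  9 10 11 12 13 14          
15 [16] 17 18 19 20 21        
22 23 24 25 26 27 28          
29 30                         
                              
                              
                              
                              
                              
                              


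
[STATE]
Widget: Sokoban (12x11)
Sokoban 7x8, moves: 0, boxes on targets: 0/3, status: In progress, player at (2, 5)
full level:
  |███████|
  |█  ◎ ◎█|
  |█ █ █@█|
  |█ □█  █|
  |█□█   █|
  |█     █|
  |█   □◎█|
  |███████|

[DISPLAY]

███████     
█  ◎ ◎█     
█ █ █@█     
█ □█  █     
█□█   █     
█     █     
█   □◎█     
███████     
Moves: 0  0/
            
            


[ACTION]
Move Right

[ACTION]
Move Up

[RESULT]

███████     
█  ◎ +█     
█ █ █ █     
█ □█  █     
█□█   █     
█     █     
█   □◎█     
███████     
Moves: 1  0/
            
            


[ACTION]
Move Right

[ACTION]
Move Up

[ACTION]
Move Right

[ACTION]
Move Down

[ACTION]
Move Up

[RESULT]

███████     
█  ◎ +█     
█ █ █ █     
█ □█  █     
█□█   █     
█     █     
█   □◎█     
███████     
Moves: 3  0/
            
            


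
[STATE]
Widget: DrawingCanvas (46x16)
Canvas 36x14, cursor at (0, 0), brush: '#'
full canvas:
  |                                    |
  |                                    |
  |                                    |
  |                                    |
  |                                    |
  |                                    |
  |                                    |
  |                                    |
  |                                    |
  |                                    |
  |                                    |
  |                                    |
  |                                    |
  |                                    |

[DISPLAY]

+                                             
                                              
                                              
                                              
                                              
                                              
                                              
                                              
                                              
                                              
                                              
                                              
                                              
                                              
                                              
                                              


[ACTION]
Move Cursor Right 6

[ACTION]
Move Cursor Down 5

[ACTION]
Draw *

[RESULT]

                                              
                                              
                                              
                                              
                                              
      *                                       
                                              
                                              
                                              
                                              
                                              
                                              
                                              
                                              
                                              
                                              


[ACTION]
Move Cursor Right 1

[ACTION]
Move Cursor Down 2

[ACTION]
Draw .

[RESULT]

                                              
                                              
                                              
                                              
                                              
      *                                       
                                              
       .                                      
                                              
                                              
                                              
                                              
                                              
                                              
                                              
                                              


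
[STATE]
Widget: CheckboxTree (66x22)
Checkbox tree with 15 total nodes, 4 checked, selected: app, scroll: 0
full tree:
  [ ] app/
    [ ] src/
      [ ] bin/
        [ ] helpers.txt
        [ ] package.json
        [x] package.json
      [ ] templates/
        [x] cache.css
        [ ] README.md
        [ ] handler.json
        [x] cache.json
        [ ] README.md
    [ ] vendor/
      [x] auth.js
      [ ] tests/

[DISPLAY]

>[-] app/                                                         
   [-] src/                                                       
     [-] bin/                                                     
       [ ] helpers.txt                                            
       [ ] package.json                                           
       [x] package.json                                           
     [-] templates/                                               
       [x] cache.css                                              
       [ ] README.md                                              
       [ ] handler.json                                           
       [x] cache.json                                             
       [ ] README.md                                              
   [-] vendor/                                                    
     [x] auth.js                                                  
     [ ] tests/                                                   
                                                                  
                                                                  
                                                                  
                                                                  
                                                                  
                                                                  
                                                                  


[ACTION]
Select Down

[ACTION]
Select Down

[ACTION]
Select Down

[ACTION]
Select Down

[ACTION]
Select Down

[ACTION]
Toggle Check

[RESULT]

 [-] app/                                                         
   [-] src/                                                       
     [ ] bin/                                                     
       [ ] helpers.txt                                            
       [ ] package.json                                           
>      [ ] package.json                                           
     [-] templates/                                               
       [x] cache.css                                              
       [ ] README.md                                              
       [ ] handler.json                                           
       [x] cache.json                                             
       [ ] README.md                                              
   [-] vendor/                                                    
     [x] auth.js                                                  
     [ ] tests/                                                   
                                                                  
                                                                  
                                                                  
                                                                  
                                                                  
                                                                  
                                                                  


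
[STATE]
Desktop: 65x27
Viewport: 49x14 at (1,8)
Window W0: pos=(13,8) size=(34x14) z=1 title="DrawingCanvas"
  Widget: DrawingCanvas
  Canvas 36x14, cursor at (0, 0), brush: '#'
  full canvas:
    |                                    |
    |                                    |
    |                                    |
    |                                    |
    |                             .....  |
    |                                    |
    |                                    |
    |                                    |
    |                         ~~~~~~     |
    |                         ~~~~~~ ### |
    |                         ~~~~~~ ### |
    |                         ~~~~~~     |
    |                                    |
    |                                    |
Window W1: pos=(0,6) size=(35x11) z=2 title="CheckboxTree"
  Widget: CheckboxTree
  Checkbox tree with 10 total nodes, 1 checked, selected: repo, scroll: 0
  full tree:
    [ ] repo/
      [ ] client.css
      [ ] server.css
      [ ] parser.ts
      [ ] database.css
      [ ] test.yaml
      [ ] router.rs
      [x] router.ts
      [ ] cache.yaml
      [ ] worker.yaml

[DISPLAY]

─────────────────────────────────┨━━━━━━━━━━━┓   
>[-] repo/                       ┃           ┃   
   [ ] client.css                ┃───────────┨   
   [ ] server.css                ┃           ┃   
   [ ] parser.ts                 ┃           ┃   
   [ ] database.css              ┃           ┃   
   [ ] test.yaml                 ┃           ┃   
   [ ] router.rs                 ┃        ...┃   
━━━━━━━━━━━━━━━━━━━━━━━━━━━━━━━━━┛           ┃   
            ┃                                ┃   
            ┃                                ┃   
            ┃                         ~~~~~~ ┃   
            ┃                         ~~~~~~ ┃   
            ┗━━━━━━━━━━━━━━━━━━━━━━━━━━━━━━━━┛   


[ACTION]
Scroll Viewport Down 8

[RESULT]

   [ ] database.css              ┃           ┃   
   [ ] test.yaml                 ┃           ┃   
   [ ] router.rs                 ┃        ...┃   
━━━━━━━━━━━━━━━━━━━━━━━━━━━━━━━━━┛           ┃   
            ┃                                ┃   
            ┃                                ┃   
            ┃                         ~~~~~~ ┃   
            ┃                         ~~~~~~ ┃   
            ┗━━━━━━━━━━━━━━━━━━━━━━━━━━━━━━━━┛   
                                                 
                                                 
                                                 
                                                 
                                                 


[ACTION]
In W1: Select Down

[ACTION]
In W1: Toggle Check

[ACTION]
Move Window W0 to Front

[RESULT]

   [ ] datab┃                                ┃   
   [ ] test.┃                                ┃   
   [ ] route┃                             ...┃   
━━━━━━━━━━━━┃                                ┃   
            ┃                                ┃   
            ┃                                ┃   
            ┃                         ~~~~~~ ┃   
            ┃                         ~~~~~~ ┃   
            ┗━━━━━━━━━━━━━━━━━━━━━━━━━━━━━━━━┛   
                                                 
                                                 
                                                 
                                                 
                                                 


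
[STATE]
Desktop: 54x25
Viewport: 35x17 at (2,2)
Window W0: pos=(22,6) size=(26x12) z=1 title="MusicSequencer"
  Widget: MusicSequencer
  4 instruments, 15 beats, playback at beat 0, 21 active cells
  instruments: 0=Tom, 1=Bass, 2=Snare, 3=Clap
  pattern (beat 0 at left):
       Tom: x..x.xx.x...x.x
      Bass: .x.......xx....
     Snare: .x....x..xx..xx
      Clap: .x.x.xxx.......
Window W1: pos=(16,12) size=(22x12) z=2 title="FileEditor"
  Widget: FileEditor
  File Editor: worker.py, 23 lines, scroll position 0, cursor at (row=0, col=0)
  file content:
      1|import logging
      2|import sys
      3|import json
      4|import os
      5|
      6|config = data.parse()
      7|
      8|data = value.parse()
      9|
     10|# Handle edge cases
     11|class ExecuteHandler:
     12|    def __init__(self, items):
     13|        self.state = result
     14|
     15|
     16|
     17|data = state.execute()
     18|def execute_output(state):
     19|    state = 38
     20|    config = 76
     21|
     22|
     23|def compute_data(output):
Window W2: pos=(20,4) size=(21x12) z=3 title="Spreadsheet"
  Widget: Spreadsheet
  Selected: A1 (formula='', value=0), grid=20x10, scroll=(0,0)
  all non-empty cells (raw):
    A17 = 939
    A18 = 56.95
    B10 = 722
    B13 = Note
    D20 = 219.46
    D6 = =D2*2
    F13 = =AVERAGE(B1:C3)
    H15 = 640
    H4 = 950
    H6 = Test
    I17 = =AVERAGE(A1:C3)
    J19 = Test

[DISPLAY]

                                   
                                   
                  ┏━━━━━━━━━━━━━━━━
                  ┃ Spreadsheet    
                  ┠────────────────
                  ┃A1:             
                  ┃       A       B
                  ┃----------------
                  ┃  1      [0]    
                  ┃  2        0    
              ┏━━━┃  3        0    
              ┃ Fi┃  4        0    
              ┠───┃  5        0    
              ┃█mp┗━━━━━━━━━━━━━━━━
              ┃import sys         █
              ┃import json        ░
              ┃import os          ░


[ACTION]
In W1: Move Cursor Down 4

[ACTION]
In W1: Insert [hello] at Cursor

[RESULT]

                                   
                                   
                  ┏━━━━━━━━━━━━━━━━
                  ┃ Spreadsheet    
                  ┠────────────────
                  ┃A1:             
                  ┃       A       B
                  ┃----------------
                  ┃  1      [0]    
                  ┃  2        0    
              ┏━━━┃  3        0    
              ┃ Fi┃  4        0    
              ┠───┃  5        0    
              ┃imp┗━━━━━━━━━━━━━━━━
              ┃import sys         █
              ┃import json        ░
              ┃import os          ░


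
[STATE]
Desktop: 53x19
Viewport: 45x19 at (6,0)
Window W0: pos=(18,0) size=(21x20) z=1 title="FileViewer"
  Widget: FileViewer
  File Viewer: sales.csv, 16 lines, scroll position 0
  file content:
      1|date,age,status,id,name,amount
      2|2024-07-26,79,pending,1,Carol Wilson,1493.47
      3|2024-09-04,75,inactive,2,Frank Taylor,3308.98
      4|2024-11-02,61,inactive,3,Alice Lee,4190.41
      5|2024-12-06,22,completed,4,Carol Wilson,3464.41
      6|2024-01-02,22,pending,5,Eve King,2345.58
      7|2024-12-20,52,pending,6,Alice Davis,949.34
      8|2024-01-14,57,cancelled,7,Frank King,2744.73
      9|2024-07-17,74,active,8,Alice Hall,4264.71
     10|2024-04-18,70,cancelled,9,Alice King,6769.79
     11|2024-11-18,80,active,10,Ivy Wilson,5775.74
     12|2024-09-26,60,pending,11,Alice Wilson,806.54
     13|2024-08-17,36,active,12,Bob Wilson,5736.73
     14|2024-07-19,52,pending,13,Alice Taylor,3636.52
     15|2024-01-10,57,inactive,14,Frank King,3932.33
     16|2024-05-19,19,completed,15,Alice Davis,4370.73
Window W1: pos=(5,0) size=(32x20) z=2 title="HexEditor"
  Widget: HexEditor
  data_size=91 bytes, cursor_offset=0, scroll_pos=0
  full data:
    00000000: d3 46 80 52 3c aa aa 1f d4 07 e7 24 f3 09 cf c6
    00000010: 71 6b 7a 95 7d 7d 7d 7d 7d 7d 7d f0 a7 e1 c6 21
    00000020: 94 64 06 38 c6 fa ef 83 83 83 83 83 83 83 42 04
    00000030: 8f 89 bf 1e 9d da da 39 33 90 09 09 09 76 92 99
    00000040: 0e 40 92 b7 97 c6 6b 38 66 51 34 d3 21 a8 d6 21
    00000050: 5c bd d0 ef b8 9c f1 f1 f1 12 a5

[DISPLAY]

━━━━━━━━━━━━━━━━━━━━━━━━━━━━━━┓━┓            
 HexEditor                    ┃ ┃            
──────────────────────────────┨─┨            
00000000  D3 46 80 52 3c aa aa┃▲┃            
00000010  71 6b 7a 95 7d 7d 7d┃█┃            
00000020  94 64 06 38 c6 fa ef┃░┃            
00000030  8f 89 bf 1e 9d da da┃░┃            
00000040  0e 40 92 b7 97 c6 6b┃░┃            
00000050  5c bd d0 ef b8 9c f1┃░┃            
                              ┃░┃            
                              ┃░┃            
                              ┃░┃            
                              ┃░┃            
                              ┃░┃            
                              ┃░┃            
                              ┃░┃            
                              ┃░┃            
                              ┃░┃            
                              ┃▼┃            


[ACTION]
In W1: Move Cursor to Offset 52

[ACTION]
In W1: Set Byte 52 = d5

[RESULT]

━━━━━━━━━━━━━━━━━━━━━━━━━━━━━━┓━┓            
 HexEditor                    ┃ ┃            
──────────────────────────────┨─┨            
00000000  d3 46 80 52 3c aa aa┃▲┃            
00000010  71 6b 7a 95 7d 7d 7d┃█┃            
00000020  94 64 06 38 c6 fa ef┃░┃            
00000030  8f 89 bf 1e D5 da da┃░┃            
00000040  0e 40 92 b7 97 c6 6b┃░┃            
00000050  5c bd d0 ef b8 9c f1┃░┃            
                              ┃░┃            
                              ┃░┃            
                              ┃░┃            
                              ┃░┃            
                              ┃░┃            
                              ┃░┃            
                              ┃░┃            
                              ┃░┃            
                              ┃░┃            
                              ┃▼┃            


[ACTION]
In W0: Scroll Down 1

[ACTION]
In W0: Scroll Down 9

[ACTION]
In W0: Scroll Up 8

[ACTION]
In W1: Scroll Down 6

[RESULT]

━━━━━━━━━━━━━━━━━━━━━━━━━━━━━━┓━┓            
 HexEditor                    ┃ ┃            
──────────────────────────────┨─┨            
00000050  5c bd d0 ef b8 9c f1┃▲┃            
                              ┃█┃            
                              ┃░┃            
                              ┃░┃            
                              ┃░┃            
                              ┃░┃            
                              ┃░┃            
                              ┃░┃            
                              ┃░┃            
                              ┃░┃            
                              ┃░┃            
                              ┃░┃            
                              ┃░┃            
                              ┃░┃            
                              ┃░┃            
                              ┃▼┃            


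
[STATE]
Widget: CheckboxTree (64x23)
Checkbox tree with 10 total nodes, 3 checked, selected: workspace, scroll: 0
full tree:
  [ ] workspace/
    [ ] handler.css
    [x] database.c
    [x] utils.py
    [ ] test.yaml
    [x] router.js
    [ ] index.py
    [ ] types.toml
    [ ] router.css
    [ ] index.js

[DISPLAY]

>[-] workspace/                                                 
   [ ] handler.css                                              
   [x] database.c                                               
   [x] utils.py                                                 
   [ ] test.yaml                                                
   [x] router.js                                                
   [ ] index.py                                                 
   [ ] types.toml                                               
   [ ] router.css                                               
   [ ] index.js                                                 
                                                                
                                                                
                                                                
                                                                
                                                                
                                                                
                                                                
                                                                
                                                                
                                                                
                                                                
                                                                
                                                                


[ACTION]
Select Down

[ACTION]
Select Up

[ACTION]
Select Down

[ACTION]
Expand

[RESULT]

 [-] workspace/                                                 
>  [ ] handler.css                                              
   [x] database.c                                               
   [x] utils.py                                                 
   [ ] test.yaml                                                
   [x] router.js                                                
   [ ] index.py                                                 
   [ ] types.toml                                               
   [ ] router.css                                               
   [ ] index.js                                                 
                                                                
                                                                
                                                                
                                                                
                                                                
                                                                
                                                                
                                                                
                                                                
                                                                
                                                                
                                                                
                                                                


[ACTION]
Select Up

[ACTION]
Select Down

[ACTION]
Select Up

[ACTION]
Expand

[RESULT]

>[-] workspace/                                                 
   [ ] handler.css                                              
   [x] database.c                                               
   [x] utils.py                                                 
   [ ] test.yaml                                                
   [x] router.js                                                
   [ ] index.py                                                 
   [ ] types.toml                                               
   [ ] router.css                                               
   [ ] index.js                                                 
                                                                
                                                                
                                                                
                                                                
                                                                
                                                                
                                                                
                                                                
                                                                
                                                                
                                                                
                                                                
                                                                


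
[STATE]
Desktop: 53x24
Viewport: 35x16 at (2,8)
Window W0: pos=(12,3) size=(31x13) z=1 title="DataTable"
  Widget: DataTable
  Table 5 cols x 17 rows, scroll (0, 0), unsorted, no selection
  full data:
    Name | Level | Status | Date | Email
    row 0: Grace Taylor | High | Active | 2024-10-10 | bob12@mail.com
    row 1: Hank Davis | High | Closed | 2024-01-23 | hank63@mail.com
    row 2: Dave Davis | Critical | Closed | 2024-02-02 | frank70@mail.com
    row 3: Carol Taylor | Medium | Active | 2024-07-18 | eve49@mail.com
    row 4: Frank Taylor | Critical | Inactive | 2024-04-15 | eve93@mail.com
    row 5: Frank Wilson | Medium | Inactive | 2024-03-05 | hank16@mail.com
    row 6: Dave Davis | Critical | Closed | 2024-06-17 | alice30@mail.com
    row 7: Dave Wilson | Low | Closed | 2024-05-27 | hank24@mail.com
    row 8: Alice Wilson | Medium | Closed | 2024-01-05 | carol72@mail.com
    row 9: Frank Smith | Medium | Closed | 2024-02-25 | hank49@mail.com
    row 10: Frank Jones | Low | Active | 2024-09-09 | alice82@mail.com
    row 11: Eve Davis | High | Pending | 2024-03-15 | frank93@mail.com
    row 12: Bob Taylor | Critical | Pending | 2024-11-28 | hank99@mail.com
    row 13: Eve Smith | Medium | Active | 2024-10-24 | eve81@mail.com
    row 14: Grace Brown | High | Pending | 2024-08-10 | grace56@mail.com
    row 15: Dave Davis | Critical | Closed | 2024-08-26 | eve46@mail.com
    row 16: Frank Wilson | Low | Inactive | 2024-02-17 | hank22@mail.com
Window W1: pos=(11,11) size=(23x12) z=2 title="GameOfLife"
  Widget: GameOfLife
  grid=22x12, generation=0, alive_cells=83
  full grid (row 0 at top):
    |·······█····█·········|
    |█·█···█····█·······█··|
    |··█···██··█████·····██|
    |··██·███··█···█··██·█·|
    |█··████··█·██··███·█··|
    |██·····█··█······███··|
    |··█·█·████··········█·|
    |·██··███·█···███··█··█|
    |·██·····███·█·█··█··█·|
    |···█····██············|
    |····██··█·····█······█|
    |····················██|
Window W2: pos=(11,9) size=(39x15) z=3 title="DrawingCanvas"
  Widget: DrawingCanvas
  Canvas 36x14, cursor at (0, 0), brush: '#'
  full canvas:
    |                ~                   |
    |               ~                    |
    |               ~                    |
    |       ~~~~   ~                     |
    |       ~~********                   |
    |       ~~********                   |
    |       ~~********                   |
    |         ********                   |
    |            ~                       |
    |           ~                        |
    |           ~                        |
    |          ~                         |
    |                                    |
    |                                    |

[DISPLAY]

          ┃Grace Taylor│High    │Ac
         ┏━━━━━━━━━━━━━━━━━━━━━━━━━
         ┃ DrawingCanvas           
         ┠─────────────────────────
         ┃+               ~        
         ┃               ~         
         ┃               ~         
         ┃       ~~~~   ~          
         ┃       ~~********        
         ┃       ~~********        
         ┃       ~~********        
         ┃         ********        
         ┃            ~            
         ┃           ~             
         ┃           ~             
         ┗━━━━━━━━━━━━━━━━━━━━━━━━━


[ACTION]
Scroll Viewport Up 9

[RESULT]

                                   
                                   
                                   
          ┏━━━━━━━━━━━━━━━━━━━━━━━━
          ┃ DataTable              
          ┠────────────────────────
          ┃Name        │Level   │St
          ┃────────────┼────────┼──
          ┃Grace Taylor│High    │Ac
         ┏━━━━━━━━━━━━━━━━━━━━━━━━━
         ┃ DrawingCanvas           
         ┠─────────────────────────
         ┃+               ~        
         ┃               ~         
         ┃               ~         
         ┃       ~~~~   ~          


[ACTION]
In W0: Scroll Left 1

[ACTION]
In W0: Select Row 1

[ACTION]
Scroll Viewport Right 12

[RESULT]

                                   
                                   
                                   
━━━━━━━━━━━━━━━━━━━━━━━━━━━━┓      
DataTable                   ┃      
────────────────────────────┨      
ame        │Level   │Status ┃      
───────────┼────────┼───────┃      
race Taylor│High    │Active ┃      
━━━━━━━━━━━━━━━━━━━━━━━━━━━━━━━━━━━
rawingCanvas                       
───────────────────────────────────
              ~                    
             ~                     
             ~                     
     ~~~~   ~                      
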